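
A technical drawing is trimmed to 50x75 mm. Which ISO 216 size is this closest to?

Aspect ratio 75/50 ≈ 1.500 (ISO target is √2 ≈ 1.414).
In the A-series (A0 area = 1 m²): A8 = 52 × 74 mm.
Off by 3 mm total — nearest standard size.

A8 (52 × 74 mm)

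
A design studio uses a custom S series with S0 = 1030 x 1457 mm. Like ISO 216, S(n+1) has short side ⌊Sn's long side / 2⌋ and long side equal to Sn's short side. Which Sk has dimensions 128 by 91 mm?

S7

S0: 1030 × 1457 mm
S1: 728 × 1030 mm
S2: 515 × 728 mm
S3: 364 × 515 mm
S4: 257 × 364 mm
S5: 182 × 257 mm
S6: 128 × 182 mm
S7: 91 × 128 mm
S8: 64 × 91 mm
→ matches S7.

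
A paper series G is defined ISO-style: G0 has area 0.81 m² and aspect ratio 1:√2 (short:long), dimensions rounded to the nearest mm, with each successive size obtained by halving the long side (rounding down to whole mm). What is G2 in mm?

378 × 535 mm

Let G0's short side be w mm. w · w√2 = 0.81 m² = 810,000 mm², so w ≈ 756.8 mm and w√2 ≈ 1070.3 mm → G0 = 757 × 1070 mm.
G1: ⌊1070/2⌋ × 757 = 535 × 757 mm
G2: ⌊757/2⌋ × 535 = 378 × 535 mm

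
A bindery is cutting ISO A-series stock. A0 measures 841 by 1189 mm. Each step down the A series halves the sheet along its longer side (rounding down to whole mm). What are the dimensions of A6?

A1: ⌊1189/2⌋ × 841 = 594 × 841 mm
A2: ⌊841/2⌋ × 594 = 420 × 594 mm
A3: ⌊594/2⌋ × 420 = 297 × 420 mm
A4: ⌊420/2⌋ × 297 = 210 × 297 mm
A5: ⌊297/2⌋ × 210 = 148 × 210 mm
A6: ⌊210/2⌋ × 148 = 105 × 148 mm

105 × 148 mm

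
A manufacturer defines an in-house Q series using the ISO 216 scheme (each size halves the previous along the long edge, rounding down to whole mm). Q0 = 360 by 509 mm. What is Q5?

63 × 90 mm

Q1: ⌊509/2⌋ × 360 = 254 × 360 mm
Q2: ⌊360/2⌋ × 254 = 180 × 254 mm
Q3: ⌊254/2⌋ × 180 = 127 × 180 mm
Q4: ⌊180/2⌋ × 127 = 90 × 127 mm
Q5: ⌊127/2⌋ × 90 = 63 × 90 mm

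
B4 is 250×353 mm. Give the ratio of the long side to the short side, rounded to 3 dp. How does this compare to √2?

1.412

353 / 250 = 1.412
ISO 216 targets √2 ≈ 1.414; the -0.002 deviation is from mm rounding.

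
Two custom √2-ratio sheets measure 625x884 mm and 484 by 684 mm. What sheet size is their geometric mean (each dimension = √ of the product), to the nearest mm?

550 × 778 mm

Short side: √(625 · 484) = √302500 ≈ 550.0 → 550 mm
Long side: √(884 · 684) = √604656 ≈ 777.6 → 778 mm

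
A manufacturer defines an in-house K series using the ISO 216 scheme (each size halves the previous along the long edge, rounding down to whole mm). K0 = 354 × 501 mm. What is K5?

K1: ⌊501/2⌋ × 354 = 250 × 354 mm
K2: ⌊354/2⌋ × 250 = 177 × 250 mm
K3: ⌊250/2⌋ × 177 = 125 × 177 mm
K4: ⌊177/2⌋ × 125 = 88 × 125 mm
K5: ⌊125/2⌋ × 88 = 62 × 88 mm

62 × 88 mm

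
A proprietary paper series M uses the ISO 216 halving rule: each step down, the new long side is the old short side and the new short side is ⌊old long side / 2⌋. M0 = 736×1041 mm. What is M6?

92 × 130 mm

M1 = 520 × 736 mm (from M0 by 1 halving).
M2: ⌊736/2⌋ × 520 = 368 × 520 mm
M3: ⌊520/2⌋ × 368 = 260 × 368 mm
M4: ⌊368/2⌋ × 260 = 184 × 260 mm
M5: ⌊260/2⌋ × 184 = 130 × 184 mm
M6: ⌊184/2⌋ × 130 = 92 × 130 mm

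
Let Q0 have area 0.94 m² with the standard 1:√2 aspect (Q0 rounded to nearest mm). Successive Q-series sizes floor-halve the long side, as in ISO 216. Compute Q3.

288 × 407 mm

Let Q0's short side be w mm. w · w√2 = 0.94 m² = 940,000 mm², so w ≈ 815.3 mm and w√2 ≈ 1153.0 mm → Q0 = 815 × 1153 mm.
Q1: ⌊1153/2⌋ × 815 = 576 × 815 mm
Q2: ⌊815/2⌋ × 576 = 407 × 576 mm
Q3: ⌊576/2⌋ × 407 = 288 × 407 mm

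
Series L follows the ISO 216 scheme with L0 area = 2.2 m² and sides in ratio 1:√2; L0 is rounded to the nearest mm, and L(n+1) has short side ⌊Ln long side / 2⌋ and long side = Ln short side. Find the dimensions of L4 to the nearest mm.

311 × 441 mm

Let L0's short side be w mm. w · w√2 = 2.2 m² = 2,200,000 mm², so w ≈ 1247.3 mm and w√2 ≈ 1763.9 mm → L0 = 1247 × 1764 mm.
L1: ⌊1764/2⌋ × 1247 = 882 × 1247 mm
L2: ⌊1247/2⌋ × 882 = 623 × 882 mm
L3: ⌊882/2⌋ × 623 = 441 × 623 mm
L4: ⌊623/2⌋ × 441 = 311 × 441 mm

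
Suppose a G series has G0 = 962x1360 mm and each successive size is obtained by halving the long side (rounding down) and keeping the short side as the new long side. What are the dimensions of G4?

G1: ⌊1360/2⌋ × 962 = 680 × 962 mm
G2: ⌊962/2⌋ × 680 = 481 × 680 mm
G3: ⌊680/2⌋ × 481 = 340 × 481 mm
G4: ⌊481/2⌋ × 340 = 240 × 340 mm

240 × 340 mm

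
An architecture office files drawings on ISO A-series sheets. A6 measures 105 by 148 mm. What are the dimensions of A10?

A7: ⌊148/2⌋ × 105 = 74 × 105 mm
A8: ⌊105/2⌋ × 74 = 52 × 74 mm
A9: ⌊74/2⌋ × 52 = 37 × 52 mm
A10: ⌊52/2⌋ × 37 = 26 × 37 mm

26 × 37 mm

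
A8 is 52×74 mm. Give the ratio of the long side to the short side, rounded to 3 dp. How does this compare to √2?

74 / 52 = 1.423
ISO 216 targets √2 ≈ 1.414; the +0.009 deviation is from mm rounding.

1.423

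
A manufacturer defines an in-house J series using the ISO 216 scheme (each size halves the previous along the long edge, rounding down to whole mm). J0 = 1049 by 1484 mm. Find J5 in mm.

185 × 262 mm

J1 = 742 × 1049 mm (from J0 by 1 halving).
J2: ⌊1049/2⌋ × 742 = 524 × 742 mm
J3: ⌊742/2⌋ × 524 = 371 × 524 mm
J4: ⌊524/2⌋ × 371 = 262 × 371 mm
J5: ⌊371/2⌋ × 262 = 185 × 262 mm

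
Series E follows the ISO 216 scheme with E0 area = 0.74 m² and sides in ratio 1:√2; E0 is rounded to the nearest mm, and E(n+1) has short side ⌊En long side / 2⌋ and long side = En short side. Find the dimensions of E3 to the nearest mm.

255 × 361 mm

Let E0's short side be w mm. w · w√2 = 0.74 m² = 740,000 mm², so w ≈ 723.4 mm and w√2 ≈ 1023.0 mm → E0 = 723 × 1023 mm.
E1: ⌊1023/2⌋ × 723 = 511 × 723 mm
E2: ⌊723/2⌋ × 511 = 361 × 511 mm
E3: ⌊511/2⌋ × 361 = 255 × 361 mm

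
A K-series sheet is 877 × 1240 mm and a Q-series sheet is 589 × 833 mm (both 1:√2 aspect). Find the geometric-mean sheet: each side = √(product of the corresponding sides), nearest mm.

Short side: √(877 · 589) = √516553 ≈ 718.7 → 719 mm
Long side: √(1240 · 833) = √1032920 ≈ 1016.3 → 1016 mm

719 × 1016 mm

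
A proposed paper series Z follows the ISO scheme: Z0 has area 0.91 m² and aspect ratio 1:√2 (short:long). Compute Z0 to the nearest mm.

Let the short side be w mm. Then w · w√2 = 0.91 m² = 910,000 mm².
w² = 910,000/√2, so w ≈ 802.2 mm; long side = w√2 ≈ 1134.4 mm.

802 × 1134 mm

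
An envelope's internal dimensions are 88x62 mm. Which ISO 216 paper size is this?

Aspect ratio 88/62 ≈ 1.419 — close to the ISO √2 ≈ 1.414.
In the B-series (B0 = 1000 × 1414 mm): B8 = 62 × 88 mm.

B8 (62 × 88 mm)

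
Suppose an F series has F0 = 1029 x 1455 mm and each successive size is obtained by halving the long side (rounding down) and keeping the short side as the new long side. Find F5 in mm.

181 × 257 mm

F1 = 727 × 1029 mm (from F0 by 1 halving).
F2: ⌊1029/2⌋ × 727 = 514 × 727 mm
F3: ⌊727/2⌋ × 514 = 363 × 514 mm
F4: ⌊514/2⌋ × 363 = 257 × 363 mm
F5: ⌊363/2⌋ × 257 = 181 × 257 mm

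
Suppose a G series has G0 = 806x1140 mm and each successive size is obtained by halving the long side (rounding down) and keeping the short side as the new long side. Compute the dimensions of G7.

G1 = 570 × 806 mm (from G0 by 1 halving).
G2: ⌊806/2⌋ × 570 = 403 × 570 mm
G3: ⌊570/2⌋ × 403 = 285 × 403 mm
G4: ⌊403/2⌋ × 285 = 201 × 285 mm
G5: ⌊285/2⌋ × 201 = 142 × 201 mm
G6: ⌊201/2⌋ × 142 = 100 × 142 mm
G7: ⌊142/2⌋ × 100 = 71 × 100 mm

71 × 100 mm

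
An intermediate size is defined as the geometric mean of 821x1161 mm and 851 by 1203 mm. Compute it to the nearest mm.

836 × 1182 mm

Short side: √(821 · 851) = √698671 ≈ 835.9 → 836 mm
Long side: √(1161 · 1203) = √1396683 ≈ 1181.8 → 1182 mm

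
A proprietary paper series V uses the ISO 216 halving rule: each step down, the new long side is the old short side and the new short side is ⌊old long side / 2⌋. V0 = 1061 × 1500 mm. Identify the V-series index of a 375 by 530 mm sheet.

V3

V0: 1061 × 1500 mm
V1: 750 × 1061 mm
V2: 530 × 750 mm
V3: 375 × 530 mm
V4: 265 × 375 mm
→ matches V3.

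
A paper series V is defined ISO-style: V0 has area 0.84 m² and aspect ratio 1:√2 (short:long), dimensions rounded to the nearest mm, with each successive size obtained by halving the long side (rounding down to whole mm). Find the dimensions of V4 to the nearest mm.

Let V0's short side be w mm. w · w√2 = 0.84 m² = 840,000 mm², so w ≈ 770.7 mm and w√2 ≈ 1089.9 mm → V0 = 771 × 1090 mm.
V1: ⌊1090/2⌋ × 771 = 545 × 771 mm
V2: ⌊771/2⌋ × 545 = 385 × 545 mm
V3: ⌊545/2⌋ × 385 = 272 × 385 mm
V4: ⌊385/2⌋ × 272 = 192 × 272 mm

192 × 272 mm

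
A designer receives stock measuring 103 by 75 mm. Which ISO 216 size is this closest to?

Aspect ratio 103/75 ≈ 1.373 (ISO target is √2 ≈ 1.414).
In the A-series (A0 area = 1 m²): A7 = 74 × 105 mm.
Off by 3 mm total — nearest standard size.

A7 (74 × 105 mm)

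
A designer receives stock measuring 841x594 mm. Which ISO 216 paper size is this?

A1 (594 × 841 mm)

Aspect ratio 841/594 ≈ 1.416 — close to the ISO √2 ≈ 1.414.
In the A-series (A0 area = 1 m²): A1 = 594 × 841 mm.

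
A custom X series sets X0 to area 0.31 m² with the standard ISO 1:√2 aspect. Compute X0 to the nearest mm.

468 × 662 mm

Let the short side be w mm. Then w · w√2 = 0.31 m² = 310,000 mm².
w² = 310,000/√2, so w ≈ 468.2 mm; long side = w√2 ≈ 662.1 mm.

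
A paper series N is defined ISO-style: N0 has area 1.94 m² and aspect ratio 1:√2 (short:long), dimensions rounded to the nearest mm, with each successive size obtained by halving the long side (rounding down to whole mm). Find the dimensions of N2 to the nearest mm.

Let N0's short side be w mm. w · w√2 = 1.94 m² = 1,940,000 mm², so w ≈ 1171.2 mm and w√2 ≈ 1656.4 mm → N0 = 1171 × 1656 mm.
N1: ⌊1656/2⌋ × 1171 = 828 × 1171 mm
N2: ⌊1171/2⌋ × 828 = 585 × 828 mm

585 × 828 mm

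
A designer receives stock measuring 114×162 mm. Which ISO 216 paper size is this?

Aspect ratio 162/114 ≈ 1.421 — close to the ISO √2 ≈ 1.414.
In the C-series (envelope sizes, between A and B): C6 = 114 × 162 mm.

C6 (114 × 162 mm)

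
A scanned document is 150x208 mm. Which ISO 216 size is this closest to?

Aspect ratio 208/150 ≈ 1.387 (ISO target is √2 ≈ 1.414).
In the A-series (A0 area = 1 m²): A5 = 148 × 210 mm.
Off by 4 mm total — nearest standard size.

A5 (148 × 210 mm)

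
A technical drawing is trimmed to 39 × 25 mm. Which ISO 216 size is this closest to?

A10 (26 × 37 mm)

Aspect ratio 39/25 ≈ 1.560 (ISO target is √2 ≈ 1.414).
In the A-series (A0 area = 1 m²): A10 = 26 × 37 mm.
Off by 3 mm total — nearest standard size.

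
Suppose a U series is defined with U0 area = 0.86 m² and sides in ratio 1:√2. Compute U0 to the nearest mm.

780 × 1103 mm

Let the short side be w mm. Then w · w√2 = 0.86 m² = 860,000 mm².
w² = 860,000/√2, so w ≈ 779.8 mm; long side = w√2 ≈ 1102.8 mm.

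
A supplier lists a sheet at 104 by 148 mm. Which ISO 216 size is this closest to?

Aspect ratio 148/104 ≈ 1.423 — close to the ISO √2 ≈ 1.414.
In the A-series (A0 area = 1 m²): A6 = 105 × 148 mm.
Off by 1 mm total — nearest standard size.

A6 (105 × 148 mm)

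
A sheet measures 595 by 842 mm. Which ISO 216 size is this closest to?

Aspect ratio 842/595 ≈ 1.415 — close to the ISO √2 ≈ 1.414.
In the A-series (A0 area = 1 m²): A1 = 594 × 841 mm.
Off by 2 mm total — nearest standard size.

A1 (594 × 841 mm)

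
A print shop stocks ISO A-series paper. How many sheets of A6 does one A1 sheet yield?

A1 = 594 × 841 mm; A6 = 105 × 148 mm.
Each halving step doubles the count; 5 steps from A1 to A6.
2^5 = 32.

32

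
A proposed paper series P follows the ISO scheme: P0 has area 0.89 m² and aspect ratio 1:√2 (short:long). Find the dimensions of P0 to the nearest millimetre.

Let the short side be w mm. Then w · w√2 = 0.89 m² = 890,000 mm².
w² = 890,000/√2, so w ≈ 793.3 mm; long side = w√2 ≈ 1121.9 mm.

793 × 1122 mm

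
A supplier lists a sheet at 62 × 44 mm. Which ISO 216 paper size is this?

B9 (44 × 62 mm)

Aspect ratio 62/44 ≈ 1.409 — close to the ISO √2 ≈ 1.414.
In the B-series (B0 = 1000 × 1414 mm): B9 = 44 × 62 mm.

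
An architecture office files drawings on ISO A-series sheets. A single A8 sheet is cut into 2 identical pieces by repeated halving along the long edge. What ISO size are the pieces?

2 = 2^1, so 1 halving step.
A8 → A9 → … → A9 after 1 step.

A9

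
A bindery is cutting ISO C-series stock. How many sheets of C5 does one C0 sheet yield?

32

C0 = 917 × 1297 mm; C5 = 162 × 229 mm.
Each halving step doubles the count; 5 steps from C0 to C5.
2^5 = 32.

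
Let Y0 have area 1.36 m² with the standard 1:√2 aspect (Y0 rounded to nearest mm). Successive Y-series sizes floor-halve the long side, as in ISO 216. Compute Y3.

346 × 490 mm

Let Y0's short side be w mm. w · w√2 = 1.36 m² = 1,360,000 mm², so w ≈ 980.6 mm and w√2 ≈ 1386.8 mm → Y0 = 981 × 1387 mm.
Y1: ⌊1387/2⌋ × 981 = 693 × 981 mm
Y2: ⌊981/2⌋ × 693 = 490 × 693 mm
Y3: ⌊693/2⌋ × 490 = 346 × 490 mm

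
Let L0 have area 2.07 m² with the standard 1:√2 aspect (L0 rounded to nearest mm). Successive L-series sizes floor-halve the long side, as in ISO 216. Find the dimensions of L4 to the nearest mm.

302 × 427 mm

Let L0's short side be w mm. w · w√2 = 2.07 m² = 2,070,000 mm², so w ≈ 1209.8 mm and w√2 ≈ 1711.0 mm → L0 = 1210 × 1711 mm.
L1: ⌊1711/2⌋ × 1210 = 855 × 1210 mm
L2: ⌊1210/2⌋ × 855 = 605 × 855 mm
L3: ⌊855/2⌋ × 605 = 427 × 605 mm
L4: ⌊605/2⌋ × 427 = 302 × 427 mm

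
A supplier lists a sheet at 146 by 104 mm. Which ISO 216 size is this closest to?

A6 (105 × 148 mm)

Aspect ratio 146/104 ≈ 1.404 — close to the ISO √2 ≈ 1.414.
In the A-series (A0 area = 1 m²): A6 = 105 × 148 mm.
Off by 3 mm total — nearest standard size.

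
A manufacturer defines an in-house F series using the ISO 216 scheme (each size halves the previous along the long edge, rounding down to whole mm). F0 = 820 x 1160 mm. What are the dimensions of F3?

F1: ⌊1160/2⌋ × 820 = 580 × 820 mm
F2: ⌊820/2⌋ × 580 = 410 × 580 mm
F3: ⌊580/2⌋ × 410 = 290 × 410 mm

290 × 410 mm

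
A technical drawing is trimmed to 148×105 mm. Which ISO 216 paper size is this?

Aspect ratio 148/105 ≈ 1.410 — close to the ISO √2 ≈ 1.414.
In the A-series (A0 area = 1 m²): A6 = 105 × 148 mm.

A6 (105 × 148 mm)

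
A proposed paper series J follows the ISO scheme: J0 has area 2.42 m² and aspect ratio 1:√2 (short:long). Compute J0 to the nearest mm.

Let the short side be w mm. Then w · w√2 = 2.42 m² = 2,420,000 mm².
w² = 2,420,000/√2, so w ≈ 1308.1 mm; long side = w√2 ≈ 1850.0 mm.

1308 × 1850 mm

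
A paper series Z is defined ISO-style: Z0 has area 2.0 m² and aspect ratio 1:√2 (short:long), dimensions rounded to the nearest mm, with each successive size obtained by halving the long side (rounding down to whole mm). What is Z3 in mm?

Let Z0's short side be w mm. w · w√2 = 2.0 m² = 2,000,000 mm², so w ≈ 1189.2 mm and w√2 ≈ 1681.8 mm → Z0 = 1189 × 1682 mm.
Z1: ⌊1682/2⌋ × 1189 = 841 × 1189 mm
Z2: ⌊1189/2⌋ × 841 = 594 × 841 mm
Z3: ⌊841/2⌋ × 594 = 420 × 594 mm

420 × 594 mm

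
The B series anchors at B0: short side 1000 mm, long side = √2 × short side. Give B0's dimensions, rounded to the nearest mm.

1000 × 1414 mm

Short side = 1000 mm; long side = 1000√2 ≈ 1414.2 mm.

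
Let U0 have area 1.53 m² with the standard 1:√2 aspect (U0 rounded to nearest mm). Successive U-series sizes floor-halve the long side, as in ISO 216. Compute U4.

Let U0's short side be w mm. w · w√2 = 1.53 m² = 1,530,000 mm², so w ≈ 1040.1 mm and w√2 ≈ 1471.0 mm → U0 = 1040 × 1471 mm.
U1: ⌊1471/2⌋ × 1040 = 735 × 1040 mm
U2: ⌊1040/2⌋ × 735 = 520 × 735 mm
U3: ⌊735/2⌋ × 520 = 367 × 520 mm
U4: ⌊520/2⌋ × 367 = 260 × 367 mm

260 × 367 mm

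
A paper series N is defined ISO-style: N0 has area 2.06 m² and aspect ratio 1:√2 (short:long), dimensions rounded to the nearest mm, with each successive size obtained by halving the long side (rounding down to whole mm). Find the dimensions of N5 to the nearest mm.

Let N0's short side be w mm. w · w√2 = 2.06 m² = 2,060,000 mm², so w ≈ 1206.9 mm and w√2 ≈ 1706.8 mm → N0 = 1207 × 1707 mm.
N1: ⌊1707/2⌋ × 1207 = 853 × 1207 mm
N2: ⌊1207/2⌋ × 853 = 603 × 853 mm
N3: ⌊853/2⌋ × 603 = 426 × 603 mm
N4: ⌊603/2⌋ × 426 = 301 × 426 mm
N5: ⌊426/2⌋ × 301 = 213 × 301 mm

213 × 301 mm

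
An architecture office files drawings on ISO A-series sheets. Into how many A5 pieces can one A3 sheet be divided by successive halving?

4

Each ISO step halves the sheet: 1 × A3 → 2 × A4 → 4 × A5
From A3 to A5 is 2 halving steps: 2^2 = 4.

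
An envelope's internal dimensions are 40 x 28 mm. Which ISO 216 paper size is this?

Aspect ratio 40/28 ≈ 1.429 — close to the ISO √2 ≈ 1.414.
In the C-series (envelope sizes, between A and B): C10 = 28 × 40 mm.

C10 (28 × 40 mm)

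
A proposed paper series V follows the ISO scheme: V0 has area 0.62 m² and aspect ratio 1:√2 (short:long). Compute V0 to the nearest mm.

Let the short side be w mm. Then w · w√2 = 0.62 m² = 620,000 mm².
w² = 620,000/√2, so w ≈ 662.1 mm; long side = w√2 ≈ 936.4 mm.

662 × 936 mm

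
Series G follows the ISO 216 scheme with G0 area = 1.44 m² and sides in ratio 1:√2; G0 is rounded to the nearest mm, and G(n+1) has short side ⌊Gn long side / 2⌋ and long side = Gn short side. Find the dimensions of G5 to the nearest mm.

Let G0's short side be w mm. w · w√2 = 1.44 m² = 1,440,000 mm², so w ≈ 1009.1 mm and w√2 ≈ 1427.0 mm → G0 = 1009 × 1427 mm.
G1: ⌊1427/2⌋ × 1009 = 713 × 1009 mm
G2: ⌊1009/2⌋ × 713 = 504 × 713 mm
G3: ⌊713/2⌋ × 504 = 356 × 504 mm
G4: ⌊504/2⌋ × 356 = 252 × 356 mm
G5: ⌊356/2⌋ × 252 = 178 × 252 mm

178 × 252 mm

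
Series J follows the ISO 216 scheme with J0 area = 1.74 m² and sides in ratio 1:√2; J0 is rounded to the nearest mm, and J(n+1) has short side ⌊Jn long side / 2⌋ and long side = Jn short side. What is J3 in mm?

Let J0's short side be w mm. w · w√2 = 1.74 m² = 1,740,000 mm², so w ≈ 1109.2 mm and w√2 ≈ 1568.7 mm → J0 = 1109 × 1569 mm.
J1: ⌊1569/2⌋ × 1109 = 784 × 1109 mm
J2: ⌊1109/2⌋ × 784 = 554 × 784 mm
J3: ⌊784/2⌋ × 554 = 392 × 554 mm

392 × 554 mm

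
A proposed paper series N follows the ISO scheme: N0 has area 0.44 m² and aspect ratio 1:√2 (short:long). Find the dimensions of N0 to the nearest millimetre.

Let the short side be w mm. Then w · w√2 = 0.44 m² = 440,000 mm².
w² = 440,000/√2, so w ≈ 557.8 mm; long side = w√2 ≈ 788.8 mm.

558 × 789 mm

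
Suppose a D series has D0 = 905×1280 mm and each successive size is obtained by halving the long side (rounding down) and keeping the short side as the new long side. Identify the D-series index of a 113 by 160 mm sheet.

D6

D0: 905 × 1280 mm
D1: 640 × 905 mm
D2: 452 × 640 mm
D3: 320 × 452 mm
D4: 226 × 320 mm
D5: 160 × 226 mm
D6: 113 × 160 mm
D7: 80 × 113 mm
→ matches D6.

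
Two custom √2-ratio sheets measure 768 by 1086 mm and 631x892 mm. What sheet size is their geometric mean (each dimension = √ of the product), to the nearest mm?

Short side: √(768 · 631) = √484608 ≈ 696.1 → 696 mm
Long side: √(1086 · 892) = √968712 ≈ 984.2 → 984 mm

696 × 984 mm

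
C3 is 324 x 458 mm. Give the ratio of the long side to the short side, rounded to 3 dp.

458 / 324 = 1.414
Matches √2 ≈ 1.414 — the ISO 216 defining ratio.

1.414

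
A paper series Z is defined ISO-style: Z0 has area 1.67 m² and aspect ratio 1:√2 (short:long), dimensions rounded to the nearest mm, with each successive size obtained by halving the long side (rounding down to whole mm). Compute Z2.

Let Z0's short side be w mm. w · w√2 = 1.67 m² = 1,670,000 mm², so w ≈ 1086.7 mm and w√2 ≈ 1536.8 mm → Z0 = 1087 × 1537 mm.
Z1: ⌊1537/2⌋ × 1087 = 768 × 1087 mm
Z2: ⌊1087/2⌋ × 768 = 543 × 768 mm

543 × 768 mm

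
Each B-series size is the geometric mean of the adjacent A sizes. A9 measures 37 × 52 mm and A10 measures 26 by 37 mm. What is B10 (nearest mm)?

31 × 44 mm

Short side: √(37 · 26) = √962 ≈ 31.0 → 31 mm
Long side: √(52 · 37) = √1924 ≈ 43.9 → 44 mm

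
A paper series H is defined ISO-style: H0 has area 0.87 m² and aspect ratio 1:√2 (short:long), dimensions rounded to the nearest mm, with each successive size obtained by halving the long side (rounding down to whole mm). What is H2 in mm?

Let H0's short side be w mm. w · w√2 = 0.87 m² = 870,000 mm², so w ≈ 784.3 mm and w√2 ≈ 1109.2 mm → H0 = 784 × 1109 mm.
H1: ⌊1109/2⌋ × 784 = 554 × 784 mm
H2: ⌊784/2⌋ × 554 = 392 × 554 mm

392 × 554 mm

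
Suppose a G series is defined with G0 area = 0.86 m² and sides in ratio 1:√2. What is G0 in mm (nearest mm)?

Let the short side be w mm. Then w · w√2 = 0.86 m² = 860,000 mm².
w² = 860,000/√2, so w ≈ 779.8 mm; long side = w√2 ≈ 1102.8 mm.

780 × 1103 mm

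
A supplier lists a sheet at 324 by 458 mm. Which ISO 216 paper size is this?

C3 (324 × 458 mm)

Aspect ratio 458/324 ≈ 1.414 — close to the ISO √2 ≈ 1.414.
In the C-series (envelope sizes, between A and B): C3 = 324 × 458 mm.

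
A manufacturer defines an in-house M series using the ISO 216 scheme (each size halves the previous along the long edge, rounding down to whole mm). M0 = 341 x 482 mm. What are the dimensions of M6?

42 × 60 mm

M1: ⌊482/2⌋ × 341 = 241 × 341 mm
M2: ⌊341/2⌋ × 241 = 170 × 241 mm
M3: ⌊241/2⌋ × 170 = 120 × 170 mm
M4: ⌊170/2⌋ × 120 = 85 × 120 mm
M5: ⌊120/2⌋ × 85 = 60 × 85 mm
M6: ⌊85/2⌋ × 60 = 42 × 60 mm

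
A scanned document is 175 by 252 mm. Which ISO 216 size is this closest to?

Aspect ratio 252/175 ≈ 1.440 (ISO target is √2 ≈ 1.414).
In the B-series (B0 = 1000 × 1414 mm): B5 = 176 × 250 mm.
Off by 3 mm total — nearest standard size.

B5 (176 × 250 mm)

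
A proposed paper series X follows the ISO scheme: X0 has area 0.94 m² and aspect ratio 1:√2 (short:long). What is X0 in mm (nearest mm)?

Let the short side be w mm. Then w · w√2 = 0.94 m² = 940,000 mm².
w² = 940,000/√2, so w ≈ 815.3 mm; long side = w√2 ≈ 1153.0 mm.

815 × 1153 mm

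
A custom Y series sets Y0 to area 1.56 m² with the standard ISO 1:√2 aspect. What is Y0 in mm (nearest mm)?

Let the short side be w mm. Then w · w√2 = 1.56 m² = 1,560,000 mm².
w² = 1,560,000/√2, so w ≈ 1050.3 mm; long side = w√2 ≈ 1485.3 mm.

1050 × 1485 mm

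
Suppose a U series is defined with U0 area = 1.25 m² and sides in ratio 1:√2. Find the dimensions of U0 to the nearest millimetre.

940 × 1330 mm

Let the short side be w mm. Then w · w√2 = 1.25 m² = 1,250,000 mm².
w² = 1,250,000/√2, so w ≈ 940.2 mm; long side = w√2 ≈ 1329.6 mm.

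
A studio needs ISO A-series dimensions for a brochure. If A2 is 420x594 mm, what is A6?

105 × 148 mm

A3: ⌊594/2⌋ × 420 = 297 × 420 mm
A4: ⌊420/2⌋ × 297 = 210 × 297 mm
A5: ⌊297/2⌋ × 210 = 148 × 210 mm
A6: ⌊210/2⌋ × 148 = 105 × 148 mm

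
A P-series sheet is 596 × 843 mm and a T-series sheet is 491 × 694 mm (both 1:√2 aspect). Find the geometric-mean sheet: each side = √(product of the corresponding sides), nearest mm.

541 × 765 mm

Short side: √(596 · 491) = √292636 ≈ 541.0 → 541 mm
Long side: √(843 · 694) = √585042 ≈ 764.9 → 765 mm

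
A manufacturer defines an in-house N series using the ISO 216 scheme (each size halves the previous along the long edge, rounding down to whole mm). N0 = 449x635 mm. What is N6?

N1 = 317 × 449 mm (from N0 by 1 halving).
N2: ⌊449/2⌋ × 317 = 224 × 317 mm
N3: ⌊317/2⌋ × 224 = 158 × 224 mm
N4: ⌊224/2⌋ × 158 = 112 × 158 mm
N5: ⌊158/2⌋ × 112 = 79 × 112 mm
N6: ⌊112/2⌋ × 79 = 56 × 79 mm

56 × 79 mm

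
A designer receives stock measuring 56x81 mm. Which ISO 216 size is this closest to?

C8 (57 × 81 mm)

Aspect ratio 81/56 ≈ 1.446 (ISO target is √2 ≈ 1.414).
In the C-series (envelope sizes, between A and B): C8 = 57 × 81 mm.
Off by 1 mm total — nearest standard size.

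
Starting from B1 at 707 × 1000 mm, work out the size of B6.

B2: ⌊1000/2⌋ × 707 = 500 × 707 mm
B3: ⌊707/2⌋ × 500 = 353 × 500 mm
B4: ⌊500/2⌋ × 353 = 250 × 353 mm
B5: ⌊353/2⌋ × 250 = 176 × 250 mm
B6: ⌊250/2⌋ × 176 = 125 × 176 mm

125 × 176 mm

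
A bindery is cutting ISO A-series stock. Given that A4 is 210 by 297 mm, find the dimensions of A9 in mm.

37 × 52 mm

A5: ⌊297/2⌋ × 210 = 148 × 210 mm
A6: ⌊210/2⌋ × 148 = 105 × 148 mm
A7: ⌊148/2⌋ × 105 = 74 × 105 mm
A8: ⌊105/2⌋ × 74 = 52 × 74 mm
A9: ⌊74/2⌋ × 52 = 37 × 52 mm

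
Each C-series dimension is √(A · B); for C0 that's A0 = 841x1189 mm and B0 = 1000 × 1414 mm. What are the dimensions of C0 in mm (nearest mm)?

917 × 1297 mm

Short: √(841 · 1000) = √841000 ≈ 917.1 mm.
Long: √(1189 · 1414) = √1681246 ≈ 1296.6 mm.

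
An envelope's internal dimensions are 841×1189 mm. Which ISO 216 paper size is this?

Aspect ratio 1189/841 ≈ 1.414 — close to the ISO √2 ≈ 1.414.
In the A-series (A0 area = 1 m²): A0 = 841 × 1189 mm.

A0 (841 × 1189 mm)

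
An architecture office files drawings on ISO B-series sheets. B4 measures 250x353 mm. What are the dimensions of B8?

B5: ⌊353/2⌋ × 250 = 176 × 250 mm
B6: ⌊250/2⌋ × 176 = 125 × 176 mm
B7: ⌊176/2⌋ × 125 = 88 × 125 mm
B8: ⌊125/2⌋ × 88 = 62 × 88 mm

62 × 88 mm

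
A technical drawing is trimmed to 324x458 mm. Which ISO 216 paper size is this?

C3 (324 × 458 mm)

Aspect ratio 458/324 ≈ 1.414 — close to the ISO √2 ≈ 1.414.
In the C-series (envelope sizes, between A and B): C3 = 324 × 458 mm.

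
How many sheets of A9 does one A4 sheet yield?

32

A4 = 210 × 297 mm; A9 = 37 × 52 mm.
Each halving step doubles the count; 5 steps from A4 to A9.
2^5 = 32.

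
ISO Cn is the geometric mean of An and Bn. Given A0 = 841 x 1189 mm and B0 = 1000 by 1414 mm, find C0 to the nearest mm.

Short side: √(841 · 1000) = √841000 ≈ 917.1 → 917 mm
Long side: √(1189 · 1414) = √1681246 ≈ 1296.6 → 1297 mm

917 × 1297 mm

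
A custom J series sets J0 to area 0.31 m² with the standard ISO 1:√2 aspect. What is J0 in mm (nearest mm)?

Let the short side be w mm. Then w · w√2 = 0.31 m² = 310,000 mm².
w² = 310,000/√2, so w ≈ 468.2 mm; long side = w√2 ≈ 662.1 mm.

468 × 662 mm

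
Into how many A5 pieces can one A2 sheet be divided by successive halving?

Each ISO step halves the sheet: 1 × A2 → 2 × A3 → 4 × A4 → 8 × A5
From A2 to A5 is 3 halving steps: 2^3 = 8.

8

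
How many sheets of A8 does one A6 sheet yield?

4

Each ISO step halves the sheet: 1 × A6 → 2 × A7 → 4 × A8
From A6 to A8 is 2 halving steps: 2^2 = 4.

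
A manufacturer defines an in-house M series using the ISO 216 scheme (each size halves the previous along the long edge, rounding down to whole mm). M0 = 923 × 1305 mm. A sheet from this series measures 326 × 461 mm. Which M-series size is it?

M0: 923 × 1305 mm
M1: 652 × 923 mm
M2: 461 × 652 mm
M3: 326 × 461 mm
M4: 230 × 326 mm
→ matches M3.

M3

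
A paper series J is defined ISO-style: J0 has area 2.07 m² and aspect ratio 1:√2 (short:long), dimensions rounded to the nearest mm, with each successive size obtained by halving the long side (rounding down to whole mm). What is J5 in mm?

213 × 302 mm

Let J0's short side be w mm. w · w√2 = 2.07 m² = 2,070,000 mm², so w ≈ 1209.8 mm and w√2 ≈ 1711.0 mm → J0 = 1210 × 1711 mm.
J1: ⌊1711/2⌋ × 1210 = 855 × 1210 mm
J2: ⌊1210/2⌋ × 855 = 605 × 855 mm
J3: ⌊855/2⌋ × 605 = 427 × 605 mm
J4: ⌊605/2⌋ × 427 = 302 × 427 mm
J5: ⌊427/2⌋ × 302 = 213 × 302 mm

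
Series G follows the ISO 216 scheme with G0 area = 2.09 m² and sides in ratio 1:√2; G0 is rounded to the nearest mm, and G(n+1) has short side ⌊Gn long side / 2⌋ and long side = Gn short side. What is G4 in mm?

304 × 429 mm

Let G0's short side be w mm. w · w√2 = 2.09 m² = 2,090,000 mm², so w ≈ 1215.7 mm and w√2 ≈ 1719.2 mm → G0 = 1216 × 1719 mm.
G1: ⌊1719/2⌋ × 1216 = 859 × 1216 mm
G2: ⌊1216/2⌋ × 859 = 608 × 859 mm
G3: ⌊859/2⌋ × 608 = 429 × 608 mm
G4: ⌊608/2⌋ × 429 = 304 × 429 mm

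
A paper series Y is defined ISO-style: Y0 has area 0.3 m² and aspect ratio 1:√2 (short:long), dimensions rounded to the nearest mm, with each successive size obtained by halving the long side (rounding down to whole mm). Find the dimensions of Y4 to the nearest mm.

115 × 162 mm

Let Y0's short side be w mm. w · w√2 = 0.3 m² = 300,000 mm², so w ≈ 460.6 mm and w√2 ≈ 651.4 mm → Y0 = 461 × 651 mm.
Y1: ⌊651/2⌋ × 461 = 325 × 461 mm
Y2: ⌊461/2⌋ × 325 = 230 × 325 mm
Y3: ⌊325/2⌋ × 230 = 162 × 230 mm
Y4: ⌊230/2⌋ × 162 = 115 × 162 mm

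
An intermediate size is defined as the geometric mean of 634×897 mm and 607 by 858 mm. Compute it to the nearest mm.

Short side: √(634 · 607) = √384838 ≈ 620.4 → 620 mm
Long side: √(897 · 858) = √769626 ≈ 877.3 → 877 mm

620 × 877 mm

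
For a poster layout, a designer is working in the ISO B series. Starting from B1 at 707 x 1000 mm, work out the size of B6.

B2: ⌊1000/2⌋ × 707 = 500 × 707 mm
B3: ⌊707/2⌋ × 500 = 353 × 500 mm
B4: ⌊500/2⌋ × 353 = 250 × 353 mm
B5: ⌊353/2⌋ × 250 = 176 × 250 mm
B6: ⌊250/2⌋ × 176 = 125 × 176 mm

125 × 176 mm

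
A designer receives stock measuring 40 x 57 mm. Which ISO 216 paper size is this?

C9 (40 × 57 mm)

Aspect ratio 57/40 ≈ 1.425 — close to the ISO √2 ≈ 1.414.
In the C-series (envelope sizes, between A and B): C9 = 40 × 57 mm.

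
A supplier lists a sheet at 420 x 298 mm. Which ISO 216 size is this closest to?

Aspect ratio 420/298 ≈ 1.409 — close to the ISO √2 ≈ 1.414.
In the A-series (A0 area = 1 m²): A3 = 297 × 420 mm.
Off by 1 mm total — nearest standard size.

A3 (297 × 420 mm)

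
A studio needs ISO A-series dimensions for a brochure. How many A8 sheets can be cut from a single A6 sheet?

4

Each ISO step halves the sheet: 1 × A6 → 2 × A7 → 4 × A8
From A6 to A8 is 2 halving steps: 2^2 = 4.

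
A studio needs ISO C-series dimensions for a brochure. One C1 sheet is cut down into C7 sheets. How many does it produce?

Each ISO step halves the sheet: 1 × C1 → 2 × C2 → 4 × C3 → 8 × C4 → …
From C1 to C7 is 6 halving steps: 2^6 = 64.

64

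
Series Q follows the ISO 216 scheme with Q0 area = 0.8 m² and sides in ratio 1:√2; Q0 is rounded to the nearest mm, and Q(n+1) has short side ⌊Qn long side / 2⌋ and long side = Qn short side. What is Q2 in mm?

376 × 532 mm

Let Q0's short side be w mm. w · w√2 = 0.8 m² = 800,000 mm², so w ≈ 752.1 mm and w√2 ≈ 1063.7 mm → Q0 = 752 × 1064 mm.
Q1: ⌊1064/2⌋ × 752 = 532 × 752 mm
Q2: ⌊752/2⌋ × 532 = 376 × 532 mm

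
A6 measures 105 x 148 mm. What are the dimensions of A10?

26 × 37 mm

A7: ⌊148/2⌋ × 105 = 74 × 105 mm
A8: ⌊105/2⌋ × 74 = 52 × 74 mm
A9: ⌊74/2⌋ × 52 = 37 × 52 mm
A10: ⌊52/2⌋ × 37 = 26 × 37 mm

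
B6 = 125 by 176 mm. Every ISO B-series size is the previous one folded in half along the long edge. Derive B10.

B7: ⌊176/2⌋ × 125 = 88 × 125 mm
B8: ⌊125/2⌋ × 88 = 62 × 88 mm
B9: ⌊88/2⌋ × 62 = 44 × 62 mm
B10: ⌊62/2⌋ × 44 = 31 × 44 mm

31 × 44 mm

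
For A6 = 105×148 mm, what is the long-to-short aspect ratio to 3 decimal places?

148 / 105 = 1.410
ISO 216 targets √2 ≈ 1.414; the -0.005 deviation is from mm rounding.

1.410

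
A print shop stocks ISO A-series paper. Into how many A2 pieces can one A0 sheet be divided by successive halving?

Each ISO step halves the sheet: 1 × A0 → 2 × A1 → 4 × A2
From A0 to A2 is 2 halving steps: 2^2 = 4.

4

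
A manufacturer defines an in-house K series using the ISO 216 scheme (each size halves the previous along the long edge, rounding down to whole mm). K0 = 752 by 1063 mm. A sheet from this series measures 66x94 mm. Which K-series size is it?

K0: 752 × 1063 mm
K1: 531 × 752 mm
K2: 376 × 531 mm
K3: 265 × 376 mm
K4: 188 × 265 mm
K5: 132 × 188 mm
K6: 94 × 132 mm
K7: 66 × 94 mm
K8: 47 × 66 mm
→ matches K7.

K7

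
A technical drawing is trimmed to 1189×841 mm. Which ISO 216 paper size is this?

A0 (841 × 1189 mm)

Aspect ratio 1189/841 ≈ 1.414 — close to the ISO √2 ≈ 1.414.
In the A-series (A0 area = 1 m²): A0 = 841 × 1189 mm.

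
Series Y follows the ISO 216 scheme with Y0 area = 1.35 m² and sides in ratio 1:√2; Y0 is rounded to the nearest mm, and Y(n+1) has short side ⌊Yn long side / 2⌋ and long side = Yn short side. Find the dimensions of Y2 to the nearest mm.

Let Y0's short side be w mm. w · w√2 = 1.35 m² = 1,350,000 mm², so w ≈ 977.0 mm and w√2 ≈ 1381.7 mm → Y0 = 977 × 1382 mm.
Y1: ⌊1382/2⌋ × 977 = 691 × 977 mm
Y2: ⌊977/2⌋ × 691 = 488 × 691 mm

488 × 691 mm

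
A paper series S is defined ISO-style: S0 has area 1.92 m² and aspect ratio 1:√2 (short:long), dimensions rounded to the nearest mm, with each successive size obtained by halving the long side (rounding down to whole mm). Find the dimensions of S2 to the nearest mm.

582 × 824 mm

Let S0's short side be w mm. w · w√2 = 1.92 m² = 1,920,000 mm², so w ≈ 1165.2 mm and w√2 ≈ 1647.8 mm → S0 = 1165 × 1648 mm.
S1: ⌊1648/2⌋ × 1165 = 824 × 1165 mm
S2: ⌊1165/2⌋ × 824 = 582 × 824 mm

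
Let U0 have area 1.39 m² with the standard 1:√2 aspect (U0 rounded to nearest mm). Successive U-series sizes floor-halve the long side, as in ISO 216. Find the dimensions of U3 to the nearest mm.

350 × 495 mm

Let U0's short side be w mm. w · w√2 = 1.39 m² = 1,390,000 mm², so w ≈ 991.4 mm and w√2 ≈ 1402.1 mm → U0 = 991 × 1402 mm.
U1: ⌊1402/2⌋ × 991 = 701 × 991 mm
U2: ⌊991/2⌋ × 701 = 495 × 701 mm
U3: ⌊701/2⌋ × 495 = 350 × 495 mm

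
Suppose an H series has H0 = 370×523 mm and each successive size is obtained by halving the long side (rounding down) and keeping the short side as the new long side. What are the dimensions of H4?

H1 = 261 × 370 mm (from H0 by 1 halving).
H2: ⌊370/2⌋ × 261 = 185 × 261 mm
H3: ⌊261/2⌋ × 185 = 130 × 185 mm
H4: ⌊185/2⌋ × 130 = 92 × 130 mm

92 × 130 mm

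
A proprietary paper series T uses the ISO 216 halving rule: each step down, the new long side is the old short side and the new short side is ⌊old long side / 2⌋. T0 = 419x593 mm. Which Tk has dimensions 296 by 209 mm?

T0: 419 × 593 mm
T1: 296 × 419 mm
T2: 209 × 296 mm
T3: 148 × 209 mm
→ matches T2.

T2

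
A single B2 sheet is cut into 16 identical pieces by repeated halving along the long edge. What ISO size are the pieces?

B6

16 = 2^4, so 4 halving steps.
B2 → B3 → … → B6 after 4 steps.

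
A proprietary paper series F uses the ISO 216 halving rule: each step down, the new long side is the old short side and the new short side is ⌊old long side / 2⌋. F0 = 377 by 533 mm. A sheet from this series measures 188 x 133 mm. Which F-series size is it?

F0: 377 × 533 mm
F1: 266 × 377 mm
F2: 188 × 266 mm
F3: 133 × 188 mm
F4: 94 × 133 mm
→ matches F3.

F3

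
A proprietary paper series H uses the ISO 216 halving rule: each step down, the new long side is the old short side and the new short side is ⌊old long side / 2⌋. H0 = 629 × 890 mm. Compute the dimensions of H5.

H1: ⌊890/2⌋ × 629 = 445 × 629 mm
H2: ⌊629/2⌋ × 445 = 314 × 445 mm
H3: ⌊445/2⌋ × 314 = 222 × 314 mm
H4: ⌊314/2⌋ × 222 = 157 × 222 mm
H5: ⌊222/2⌋ × 157 = 111 × 157 mm

111 × 157 mm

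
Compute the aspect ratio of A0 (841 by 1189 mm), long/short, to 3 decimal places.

1.414

1189 / 841 = 1.414
Matches √2 ≈ 1.414 — the ISO 216 defining ratio.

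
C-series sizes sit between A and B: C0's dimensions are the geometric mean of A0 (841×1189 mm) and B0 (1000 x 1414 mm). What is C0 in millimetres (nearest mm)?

Short: √(841 · 1000) = √841000 ≈ 917.1 mm.
Long: √(1189 · 1414) = √1681246 ≈ 1296.6 mm.

917 × 1297 mm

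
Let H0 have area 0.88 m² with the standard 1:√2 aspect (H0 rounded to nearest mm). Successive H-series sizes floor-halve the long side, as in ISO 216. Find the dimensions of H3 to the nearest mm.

Let H0's short side be w mm. w · w√2 = 0.88 m² = 880,000 mm², so w ≈ 788.8 mm and w√2 ≈ 1115.6 mm → H0 = 789 × 1116 mm.
H1: ⌊1116/2⌋ × 789 = 558 × 789 mm
H2: ⌊789/2⌋ × 558 = 394 × 558 mm
H3: ⌊558/2⌋ × 394 = 279 × 394 mm

279 × 394 mm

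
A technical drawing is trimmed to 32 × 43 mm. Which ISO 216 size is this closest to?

B10 (31 × 44 mm)

Aspect ratio 43/32 ≈ 1.344 (ISO target is √2 ≈ 1.414).
In the B-series (B0 = 1000 × 1414 mm): B10 = 31 × 44 mm.
Off by 2 mm total — nearest standard size.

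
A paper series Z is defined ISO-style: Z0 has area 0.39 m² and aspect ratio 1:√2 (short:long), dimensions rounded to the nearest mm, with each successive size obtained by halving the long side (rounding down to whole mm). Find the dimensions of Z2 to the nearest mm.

Let Z0's short side be w mm. w · w√2 = 0.39 m² = 390,000 mm², so w ≈ 525.1 mm and w√2 ≈ 742.7 mm → Z0 = 525 × 743 mm.
Z1: ⌊743/2⌋ × 525 = 371 × 525 mm
Z2: ⌊525/2⌋ × 371 = 262 × 371 mm

262 × 371 mm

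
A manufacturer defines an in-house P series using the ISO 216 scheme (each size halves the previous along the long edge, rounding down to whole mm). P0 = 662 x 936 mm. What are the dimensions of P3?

P1: ⌊936/2⌋ × 662 = 468 × 662 mm
P2: ⌊662/2⌋ × 468 = 331 × 468 mm
P3: ⌊468/2⌋ × 331 = 234 × 331 mm

234 × 331 mm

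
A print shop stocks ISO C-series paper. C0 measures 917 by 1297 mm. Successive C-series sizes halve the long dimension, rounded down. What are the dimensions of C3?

324 × 458 mm

C1: ⌊1297/2⌋ × 917 = 648 × 917 mm
C2: ⌊917/2⌋ × 648 = 458 × 648 mm
C3: ⌊648/2⌋ × 458 = 324 × 458 mm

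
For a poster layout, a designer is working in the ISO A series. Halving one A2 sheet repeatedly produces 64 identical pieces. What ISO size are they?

64 = 2^6, so 6 halving steps.
A2 → A3 → … → A8 after 6 steps.

A8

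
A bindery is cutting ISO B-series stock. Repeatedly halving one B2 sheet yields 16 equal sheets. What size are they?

B6

16 = 2^4, so 4 halving steps.
B2 → B3 → … → B6 after 4 steps.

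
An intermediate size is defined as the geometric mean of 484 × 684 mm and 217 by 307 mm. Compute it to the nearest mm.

Short side: √(484 · 217) = √105028 ≈ 324.1 → 324 mm
Long side: √(684 · 307) = √209988 ≈ 458.2 → 458 mm

324 × 458 mm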